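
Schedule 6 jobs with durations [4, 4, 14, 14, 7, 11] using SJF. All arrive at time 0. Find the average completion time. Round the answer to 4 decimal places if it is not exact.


SJF order (ascending): [4, 4, 7, 11, 14, 14]
Completion times:
  Job 1: burst=4, C=4
  Job 2: burst=4, C=8
  Job 3: burst=7, C=15
  Job 4: burst=11, C=26
  Job 5: burst=14, C=40
  Job 6: burst=14, C=54
Average completion = 147/6 = 24.5

24.5


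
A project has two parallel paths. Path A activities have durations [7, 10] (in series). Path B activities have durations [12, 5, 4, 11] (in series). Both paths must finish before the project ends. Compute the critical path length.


Path A total = 7 + 10 = 17
Path B total = 12 + 5 + 4 + 11 = 32
Critical path = longest path = max(17, 32) = 32

32


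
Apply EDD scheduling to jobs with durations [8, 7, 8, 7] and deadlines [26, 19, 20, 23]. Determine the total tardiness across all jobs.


Sort by due date (EDD order): [(7, 19), (8, 20), (7, 23), (8, 26)]
Compute completion times and tardiness:
  Job 1: p=7, d=19, C=7, tardiness=max(0,7-19)=0
  Job 2: p=8, d=20, C=15, tardiness=max(0,15-20)=0
  Job 3: p=7, d=23, C=22, tardiness=max(0,22-23)=0
  Job 4: p=8, d=26, C=30, tardiness=max(0,30-26)=4
Total tardiness = 4

4


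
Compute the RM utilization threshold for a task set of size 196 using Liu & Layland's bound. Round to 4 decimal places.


Compute 2^(1/196) = 1.0035427259
Subtract 1: 1.0035427259 - 1 = 0.0035427259
Multiply by n: 196 * 0.0035427259 = 0.6943742764
Round to 4 dp: 0.6944

0.6944


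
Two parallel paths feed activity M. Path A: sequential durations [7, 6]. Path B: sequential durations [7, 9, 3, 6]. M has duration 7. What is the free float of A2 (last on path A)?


ES(A2) = sum of predecessors on chain A = 7
EF(A2) = ES + duration = 7 + 6 = 13
Successor of A2 is M. ES(M) = max(sum(A), sum(B)) = max(13, 25) = 25
Free float = ES(successor) - EF(current) = 25 - 13 = 12

12


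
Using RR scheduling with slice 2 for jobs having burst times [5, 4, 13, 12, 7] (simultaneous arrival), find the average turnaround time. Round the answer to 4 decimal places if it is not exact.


Time quantum = 2
Execution trace:
  J1 runs 2 units, time = 2
  J2 runs 2 units, time = 4
  J3 runs 2 units, time = 6
  J4 runs 2 units, time = 8
  J5 runs 2 units, time = 10
  J1 runs 2 units, time = 12
  J2 runs 2 units, time = 14
  J3 runs 2 units, time = 16
  J4 runs 2 units, time = 18
  J5 runs 2 units, time = 20
  J1 runs 1 units, time = 21
  J3 runs 2 units, time = 23
  J4 runs 2 units, time = 25
  J5 runs 2 units, time = 27
  J3 runs 2 units, time = 29
  J4 runs 2 units, time = 31
  J5 runs 1 units, time = 32
  J3 runs 2 units, time = 34
  J4 runs 2 units, time = 36
  J3 runs 2 units, time = 38
  J4 runs 2 units, time = 40
  J3 runs 1 units, time = 41
Finish times: [21, 14, 41, 40, 32]
Average turnaround = 148/5 = 29.6

29.6


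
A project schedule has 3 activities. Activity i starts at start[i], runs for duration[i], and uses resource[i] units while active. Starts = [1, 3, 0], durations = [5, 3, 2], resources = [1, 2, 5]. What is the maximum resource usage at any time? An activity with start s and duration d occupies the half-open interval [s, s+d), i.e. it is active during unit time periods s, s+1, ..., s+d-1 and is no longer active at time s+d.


Each activity i is active on [start_i, start_i + duration_i).
Compute total resource usage per time slot:
  t=0: active resources = [5], total = 5
  t=1: active resources = [1, 5], total = 6
  t=2: active resources = [1], total = 1
  t=3: active resources = [1, 2], total = 3
  t=4: active resources = [1, 2], total = 3
  t=5: active resources = [1, 2], total = 3
Peak resource demand = 6

6


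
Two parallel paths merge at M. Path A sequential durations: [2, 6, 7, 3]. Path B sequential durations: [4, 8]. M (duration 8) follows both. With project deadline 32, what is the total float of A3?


Forward pass: ES(A3) = sum of predecessors on chain A = 8
EF = ES + duration = 8 + 7 = 15
Backward pass: LF(M) = deadline = 32; LS(M) = 32 - 8 = 24
LF(A3) = LS(M) - sum(successors on chain A) = 24 - 3 = 21
LS = LF - duration = 21 - 7 = 14
Total float = LS - ES = 14 - 8 = 6

6


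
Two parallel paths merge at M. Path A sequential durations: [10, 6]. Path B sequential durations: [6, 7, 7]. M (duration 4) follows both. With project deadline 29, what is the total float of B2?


Forward pass: ES(B2) = sum of predecessors on chain B = 6
EF = ES + duration = 6 + 7 = 13
Backward pass: LF(M) = deadline = 29; LS(M) = 29 - 4 = 25
LF(B2) = LS(M) - sum(successors on chain B) = 25 - 7 = 18
LS = LF - duration = 18 - 7 = 11
Total float = LS - ES = 11 - 6 = 5

5


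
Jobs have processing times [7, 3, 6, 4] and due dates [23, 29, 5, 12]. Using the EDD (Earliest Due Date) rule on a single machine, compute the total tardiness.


Sort by due date (EDD order): [(6, 5), (4, 12), (7, 23), (3, 29)]
Compute completion times and tardiness:
  Job 1: p=6, d=5, C=6, tardiness=max(0,6-5)=1
  Job 2: p=4, d=12, C=10, tardiness=max(0,10-12)=0
  Job 3: p=7, d=23, C=17, tardiness=max(0,17-23)=0
  Job 4: p=3, d=29, C=20, tardiness=max(0,20-29)=0
Total tardiness = 1

1


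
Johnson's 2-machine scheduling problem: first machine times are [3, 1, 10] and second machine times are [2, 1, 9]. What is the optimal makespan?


Apply Johnson's rule:
  Group 1 (a <= b): [(2, 1, 1)]
  Group 2 (a > b): [(3, 10, 9), (1, 3, 2)]
Optimal job order: [2, 3, 1]
Schedule:
  Job 2: M1 done at 1, M2 done at 2
  Job 3: M1 done at 11, M2 done at 20
  Job 1: M1 done at 14, M2 done at 22
Makespan = 22

22


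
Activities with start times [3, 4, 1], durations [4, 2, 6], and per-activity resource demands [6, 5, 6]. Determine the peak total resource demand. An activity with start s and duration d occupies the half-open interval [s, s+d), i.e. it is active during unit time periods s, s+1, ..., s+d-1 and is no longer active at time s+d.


Each activity i is active on [start_i, start_i + duration_i).
Compute total resource usage per time slot:
  t=0: active resources = [], total = 0
  t=1: active resources = [6], total = 6
  t=2: active resources = [6], total = 6
  t=3: active resources = [6, 6], total = 12
  t=4: active resources = [6, 5, 6], total = 17
  t=5: active resources = [6, 5, 6], total = 17
  t=6: active resources = [6, 6], total = 12
Peak resource demand = 17

17


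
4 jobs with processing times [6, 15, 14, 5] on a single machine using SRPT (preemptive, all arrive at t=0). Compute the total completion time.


Since all jobs arrive at t=0, SRPT equals SPT ordering.
SPT order: [5, 6, 14, 15]
Completion times:
  Job 1: p=5, C=5
  Job 2: p=6, C=11
  Job 3: p=14, C=25
  Job 4: p=15, C=40
Total completion time = 5 + 11 + 25 + 40 = 81

81


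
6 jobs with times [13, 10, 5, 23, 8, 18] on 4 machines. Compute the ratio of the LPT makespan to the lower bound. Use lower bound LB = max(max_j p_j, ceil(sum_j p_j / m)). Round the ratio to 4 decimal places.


LPT order: [23, 18, 13, 10, 8, 5]
Machine loads after assignment: [23, 18, 18, 18]
LPT makespan = 23
Lower bound = max(max_job, ceil(total/4)) = max(23, 20) = 23
Ratio = 23 / 23 = 1.0

1.0


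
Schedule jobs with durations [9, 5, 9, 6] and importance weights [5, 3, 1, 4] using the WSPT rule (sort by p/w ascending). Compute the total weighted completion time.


Compute p/w ratios and sort ascending (WSPT): [(6, 4), (5, 3), (9, 5), (9, 1)]
Compute weighted completion times:
  Job (p=6,w=4): C=6, w*C=4*6=24
  Job (p=5,w=3): C=11, w*C=3*11=33
  Job (p=9,w=5): C=20, w*C=5*20=100
  Job (p=9,w=1): C=29, w*C=1*29=29
Total weighted completion time = 186

186


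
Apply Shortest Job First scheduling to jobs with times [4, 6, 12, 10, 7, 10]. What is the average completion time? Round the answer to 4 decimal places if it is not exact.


SJF order (ascending): [4, 6, 7, 10, 10, 12]
Completion times:
  Job 1: burst=4, C=4
  Job 2: burst=6, C=10
  Job 3: burst=7, C=17
  Job 4: burst=10, C=27
  Job 5: burst=10, C=37
  Job 6: burst=12, C=49
Average completion = 144/6 = 24.0

24.0


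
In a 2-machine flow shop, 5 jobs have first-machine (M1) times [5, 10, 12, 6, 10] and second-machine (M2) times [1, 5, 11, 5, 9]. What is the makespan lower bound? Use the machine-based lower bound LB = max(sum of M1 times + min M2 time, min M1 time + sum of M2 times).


LB1 = sum(M1 times) + min(M2 times) = 43 + 1 = 44
LB2 = min(M1 times) + sum(M2 times) = 5 + 31 = 36
Lower bound = max(LB1, LB2) = max(44, 36) = 44

44


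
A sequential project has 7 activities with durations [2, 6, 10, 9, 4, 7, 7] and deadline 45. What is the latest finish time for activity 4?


LF(activity 4) = deadline - sum of successor durations
Successors: activities 5 through 7 with durations [4, 7, 7]
Sum of successor durations = 18
LF = 45 - 18 = 27

27


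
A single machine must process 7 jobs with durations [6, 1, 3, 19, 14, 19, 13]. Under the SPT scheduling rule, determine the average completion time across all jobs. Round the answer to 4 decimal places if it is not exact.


Sort jobs by processing time (SPT order): [1, 3, 6, 13, 14, 19, 19]
Compute completion times sequentially:
  Job 1: processing = 1, completes at 1
  Job 2: processing = 3, completes at 4
  Job 3: processing = 6, completes at 10
  Job 4: processing = 13, completes at 23
  Job 5: processing = 14, completes at 37
  Job 6: processing = 19, completes at 56
  Job 7: processing = 19, completes at 75
Sum of completion times = 206
Average completion time = 206/7 = 29.4286

29.4286


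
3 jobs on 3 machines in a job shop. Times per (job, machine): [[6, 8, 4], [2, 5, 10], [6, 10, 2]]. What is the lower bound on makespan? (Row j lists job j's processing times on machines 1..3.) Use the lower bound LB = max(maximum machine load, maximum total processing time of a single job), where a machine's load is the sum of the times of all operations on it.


Machine loads:
  Machine 1: 6 + 2 + 6 = 14
  Machine 2: 8 + 5 + 10 = 23
  Machine 3: 4 + 10 + 2 = 16
Max machine load = 23
Job totals:
  Job 1: 18
  Job 2: 17
  Job 3: 18
Max job total = 18
Lower bound = max(23, 18) = 23

23


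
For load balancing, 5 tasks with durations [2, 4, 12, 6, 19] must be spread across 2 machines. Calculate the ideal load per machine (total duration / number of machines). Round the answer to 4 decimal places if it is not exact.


Total processing time = 2 + 4 + 12 + 6 + 19 = 43
Number of machines = 2
Ideal balanced load = 43 / 2 = 21.5

21.5


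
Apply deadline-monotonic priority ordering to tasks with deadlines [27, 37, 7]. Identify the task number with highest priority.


Sort tasks by relative deadline (ascending):
  Task 3: deadline = 7
  Task 1: deadline = 27
  Task 2: deadline = 37
Priority order (highest first): [3, 1, 2]
Highest priority task = 3

3


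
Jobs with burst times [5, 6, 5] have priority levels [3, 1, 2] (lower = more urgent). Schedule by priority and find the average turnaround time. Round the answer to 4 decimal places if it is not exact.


Sort by priority (ascending = highest first):
Order: [(1, 6), (2, 5), (3, 5)]
Completion times:
  Priority 1, burst=6, C=6
  Priority 2, burst=5, C=11
  Priority 3, burst=5, C=16
Average turnaround = 33/3 = 11.0

11.0


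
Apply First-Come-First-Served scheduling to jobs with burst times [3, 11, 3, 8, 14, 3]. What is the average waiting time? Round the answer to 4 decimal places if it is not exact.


FCFS order (as given): [3, 11, 3, 8, 14, 3]
Waiting times:
  Job 1: wait = 0
  Job 2: wait = 3
  Job 3: wait = 14
  Job 4: wait = 17
  Job 5: wait = 25
  Job 6: wait = 39
Sum of waiting times = 98
Average waiting time = 98/6 = 16.3333

16.3333


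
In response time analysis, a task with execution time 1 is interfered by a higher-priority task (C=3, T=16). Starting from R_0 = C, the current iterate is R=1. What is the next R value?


R_next = C + ceil(R_prev / T_hp) * C_hp
ceil(1 / 16) = ceil(0.0625) = 1
Interference = 1 * 3 = 3
R_next = 1 + 3 = 4

4


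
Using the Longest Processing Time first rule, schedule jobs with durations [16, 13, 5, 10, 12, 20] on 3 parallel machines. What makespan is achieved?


Sort jobs in decreasing order (LPT): [20, 16, 13, 12, 10, 5]
Assign each job to the least loaded machine:
  Machine 1: jobs [20, 5], load = 25
  Machine 2: jobs [16, 10], load = 26
  Machine 3: jobs [13, 12], load = 25
Makespan = max load = 26

26


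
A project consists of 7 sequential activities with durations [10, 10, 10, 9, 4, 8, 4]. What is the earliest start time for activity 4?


Activity 4 starts after activities 1 through 3 complete.
Predecessor durations: [10, 10, 10]
ES = 10 + 10 + 10 = 30

30


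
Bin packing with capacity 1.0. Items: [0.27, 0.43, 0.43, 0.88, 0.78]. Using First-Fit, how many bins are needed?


Place items sequentially using First-Fit:
  Item 0.27 -> new Bin 1
  Item 0.43 -> Bin 1 (now 0.7)
  Item 0.43 -> new Bin 2
  Item 0.88 -> new Bin 3
  Item 0.78 -> new Bin 4
Total bins used = 4

4


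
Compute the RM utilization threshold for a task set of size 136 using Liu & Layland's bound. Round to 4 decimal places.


Compute 2^(1/136) = 1.0051096806
Subtract 1: 1.0051096806 - 1 = 0.0051096806
Multiply by n: 136 * 0.0051096806 = 0.6949165616
Round to 4 dp: 0.6949

0.6949


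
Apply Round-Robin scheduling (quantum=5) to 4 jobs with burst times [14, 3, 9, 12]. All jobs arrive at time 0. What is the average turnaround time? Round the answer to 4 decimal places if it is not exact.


Time quantum = 5
Execution trace:
  J1 runs 5 units, time = 5
  J2 runs 3 units, time = 8
  J3 runs 5 units, time = 13
  J4 runs 5 units, time = 18
  J1 runs 5 units, time = 23
  J3 runs 4 units, time = 27
  J4 runs 5 units, time = 32
  J1 runs 4 units, time = 36
  J4 runs 2 units, time = 38
Finish times: [36, 8, 27, 38]
Average turnaround = 109/4 = 27.25

27.25


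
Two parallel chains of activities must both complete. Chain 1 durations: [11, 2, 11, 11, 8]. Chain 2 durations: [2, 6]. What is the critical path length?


Path A total = 11 + 2 + 11 + 11 + 8 = 43
Path B total = 2 + 6 = 8
Critical path = longest path = max(43, 8) = 43

43


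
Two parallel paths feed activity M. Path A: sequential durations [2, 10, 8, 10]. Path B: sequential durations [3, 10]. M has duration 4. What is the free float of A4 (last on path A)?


ES(A4) = sum of predecessors on chain A = 20
EF(A4) = ES + duration = 20 + 10 = 30
Successor of A4 is M. ES(M) = max(sum(A), sum(B)) = max(30, 13) = 30
Free float = ES(successor) - EF(current) = 30 - 30 = 0

0


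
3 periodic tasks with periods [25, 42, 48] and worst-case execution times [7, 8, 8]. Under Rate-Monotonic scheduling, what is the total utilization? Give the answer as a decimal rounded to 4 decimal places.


Compute individual utilizations (exact fractions):
  Task 1: C/T = 7/25 (approx. 0.28)
  Task 2: C/T = 8/42 = 4/21 (approx. 0.1905)
  Task 3: C/T = 8/48 = 1/6 (approx. 0.1667)
Total utilization U = 7/25 + 4/21 + 1/6 = 223/350
Rounded to 4 decimal places: U = 0.6371
RM (Liu & Layland) bound for 3 tasks = 0.779763; compare with U = 223/350 (approx. 0.637143)
U <= bound, so schedulable by RM sufficient condition.

0.6371


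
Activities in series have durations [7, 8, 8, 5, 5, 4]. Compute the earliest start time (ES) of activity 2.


Activity 2 starts after activities 1 through 1 complete.
Predecessor durations: [7]
ES = 7 = 7

7


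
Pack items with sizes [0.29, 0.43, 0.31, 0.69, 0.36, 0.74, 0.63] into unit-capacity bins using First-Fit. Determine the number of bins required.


Place items sequentially using First-Fit:
  Item 0.29 -> new Bin 1
  Item 0.43 -> Bin 1 (now 0.72)
  Item 0.31 -> new Bin 2
  Item 0.69 -> Bin 2 (now 1.0)
  Item 0.36 -> new Bin 3
  Item 0.74 -> new Bin 4
  Item 0.63 -> Bin 3 (now 0.99)
Total bins used = 4

4


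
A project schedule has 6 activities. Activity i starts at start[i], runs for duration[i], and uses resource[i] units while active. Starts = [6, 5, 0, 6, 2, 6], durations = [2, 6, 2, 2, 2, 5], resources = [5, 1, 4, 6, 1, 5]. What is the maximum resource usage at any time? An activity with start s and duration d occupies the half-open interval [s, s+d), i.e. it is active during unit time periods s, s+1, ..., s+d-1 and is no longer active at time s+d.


Each activity i is active on [start_i, start_i + duration_i).
Compute total resource usage per time slot:
  t=0: active resources = [4], total = 4
  t=1: active resources = [4], total = 4
  t=2: active resources = [1], total = 1
  t=3: active resources = [1], total = 1
  t=4: active resources = [], total = 0
  t=5: active resources = [1], total = 1
  t=6: active resources = [5, 1, 6, 5], total = 17
  t=7: active resources = [5, 1, 6, 5], total = 17
  t=8: active resources = [1, 5], total = 6
  t=9: active resources = [1, 5], total = 6
  t=10: active resources = [1, 5], total = 6
Peak resource demand = 17

17


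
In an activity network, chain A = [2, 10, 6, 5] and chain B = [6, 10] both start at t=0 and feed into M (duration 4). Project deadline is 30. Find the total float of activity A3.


Forward pass: ES(A3) = sum of predecessors on chain A = 12
EF = ES + duration = 12 + 6 = 18
Backward pass: LF(M) = deadline = 30; LS(M) = 30 - 4 = 26
LF(A3) = LS(M) - sum(successors on chain A) = 26 - 5 = 21
LS = LF - duration = 21 - 6 = 15
Total float = LS - ES = 15 - 12 = 3

3


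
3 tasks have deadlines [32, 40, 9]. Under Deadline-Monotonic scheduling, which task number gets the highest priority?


Sort tasks by relative deadline (ascending):
  Task 3: deadline = 9
  Task 1: deadline = 32
  Task 2: deadline = 40
Priority order (highest first): [3, 1, 2]
Highest priority task = 3

3


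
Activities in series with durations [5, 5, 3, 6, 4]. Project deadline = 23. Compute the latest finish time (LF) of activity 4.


LF(activity 4) = deadline - sum of successor durations
Successors: activities 5 through 5 with durations [4]
Sum of successor durations = 4
LF = 23 - 4 = 19

19


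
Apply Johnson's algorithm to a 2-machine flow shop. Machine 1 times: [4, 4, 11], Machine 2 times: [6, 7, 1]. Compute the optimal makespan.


Apply Johnson's rule:
  Group 1 (a <= b): [(1, 4, 6), (2, 4, 7)]
  Group 2 (a > b): [(3, 11, 1)]
Optimal job order: [1, 2, 3]
Schedule:
  Job 1: M1 done at 4, M2 done at 10
  Job 2: M1 done at 8, M2 done at 17
  Job 3: M1 done at 19, M2 done at 20
Makespan = 20

20


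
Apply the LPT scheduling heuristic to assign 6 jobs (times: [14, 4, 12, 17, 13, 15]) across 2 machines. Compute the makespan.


Sort jobs in decreasing order (LPT): [17, 15, 14, 13, 12, 4]
Assign each job to the least loaded machine:
  Machine 1: jobs [17, 13, 4], load = 34
  Machine 2: jobs [15, 14, 12], load = 41
Makespan = max load = 41

41


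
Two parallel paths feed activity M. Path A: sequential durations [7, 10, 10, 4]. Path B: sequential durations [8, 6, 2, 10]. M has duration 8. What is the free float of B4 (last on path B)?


ES(B4) = sum of predecessors on chain B = 16
EF(B4) = ES + duration = 16 + 10 = 26
Successor of B4 is M. ES(M) = max(sum(A), sum(B)) = max(31, 26) = 31
Free float = ES(successor) - EF(current) = 31 - 26 = 5

5


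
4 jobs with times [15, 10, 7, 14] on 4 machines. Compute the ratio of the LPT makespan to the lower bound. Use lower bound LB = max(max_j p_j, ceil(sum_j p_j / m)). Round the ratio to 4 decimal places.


LPT order: [15, 14, 10, 7]
Machine loads after assignment: [15, 14, 10, 7]
LPT makespan = 15
Lower bound = max(max_job, ceil(total/4)) = max(15, 12) = 15
Ratio = 15 / 15 = 1.0

1.0


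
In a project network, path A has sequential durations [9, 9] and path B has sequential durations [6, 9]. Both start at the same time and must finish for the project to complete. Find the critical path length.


Path A total = 9 + 9 = 18
Path B total = 6 + 9 = 15
Critical path = longest path = max(18, 15) = 18

18


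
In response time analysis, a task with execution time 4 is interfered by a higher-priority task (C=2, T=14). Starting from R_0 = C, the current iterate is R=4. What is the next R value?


R_next = C + ceil(R_prev / T_hp) * C_hp
ceil(4 / 14) = ceil(0.2857) = 1
Interference = 1 * 2 = 2
R_next = 4 + 2 = 6

6


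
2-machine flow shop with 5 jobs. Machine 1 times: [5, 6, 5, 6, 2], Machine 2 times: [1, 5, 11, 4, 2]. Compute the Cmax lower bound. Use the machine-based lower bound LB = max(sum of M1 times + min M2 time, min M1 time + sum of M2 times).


LB1 = sum(M1 times) + min(M2 times) = 24 + 1 = 25
LB2 = min(M1 times) + sum(M2 times) = 2 + 23 = 25
Lower bound = max(LB1, LB2) = max(25, 25) = 25

25


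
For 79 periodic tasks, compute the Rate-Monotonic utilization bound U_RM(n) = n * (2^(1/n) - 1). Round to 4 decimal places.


Compute 2^(1/79) = 1.0088126194
Subtract 1: 1.0088126194 - 1 = 0.0088126194
Multiply by n: 79 * 0.0088126194 = 0.6961969326
Round to 4 dp: 0.6962

0.6962


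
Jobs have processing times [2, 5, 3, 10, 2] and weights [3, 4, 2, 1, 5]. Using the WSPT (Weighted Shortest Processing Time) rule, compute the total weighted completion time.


Compute p/w ratios and sort ascending (WSPT): [(2, 5), (2, 3), (5, 4), (3, 2), (10, 1)]
Compute weighted completion times:
  Job (p=2,w=5): C=2, w*C=5*2=10
  Job (p=2,w=3): C=4, w*C=3*4=12
  Job (p=5,w=4): C=9, w*C=4*9=36
  Job (p=3,w=2): C=12, w*C=2*12=24
  Job (p=10,w=1): C=22, w*C=1*22=22
Total weighted completion time = 104

104


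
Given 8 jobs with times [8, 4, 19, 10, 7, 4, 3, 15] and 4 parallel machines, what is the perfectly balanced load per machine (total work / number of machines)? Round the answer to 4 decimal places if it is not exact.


Total processing time = 8 + 4 + 19 + 10 + 7 + 4 + 3 + 15 = 70
Number of machines = 4
Ideal balanced load = 70 / 4 = 17.5

17.5


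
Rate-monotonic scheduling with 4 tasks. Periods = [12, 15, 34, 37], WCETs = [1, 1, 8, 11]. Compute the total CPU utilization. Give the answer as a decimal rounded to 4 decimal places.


Compute individual utilizations (exact fractions):
  Task 1: C/T = 1/12 (approx. 0.0833)
  Task 2: C/T = 1/15 (approx. 0.0667)
  Task 3: C/T = 8/34 = 4/17 (approx. 0.2353)
  Task 4: C/T = 11/37 (approx. 0.2973)
Total utilization U = 1/12 + 1/15 + 4/17 + 11/37 = 8587/12580
Rounded to 4 decimal places: U = 0.6826
RM (Liu & Layland) bound for 4 tasks = 0.756828; compare with U = 8587/12580 (approx. 0.682591)
U <= bound, so schedulable by RM sufficient condition.

0.6826


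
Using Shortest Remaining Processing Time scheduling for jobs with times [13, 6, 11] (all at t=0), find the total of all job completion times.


Since all jobs arrive at t=0, SRPT equals SPT ordering.
SPT order: [6, 11, 13]
Completion times:
  Job 1: p=6, C=6
  Job 2: p=11, C=17
  Job 3: p=13, C=30
Total completion time = 6 + 17 + 30 = 53

53


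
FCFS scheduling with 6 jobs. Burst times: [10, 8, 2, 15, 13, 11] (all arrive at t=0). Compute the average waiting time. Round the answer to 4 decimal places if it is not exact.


FCFS order (as given): [10, 8, 2, 15, 13, 11]
Waiting times:
  Job 1: wait = 0
  Job 2: wait = 10
  Job 3: wait = 18
  Job 4: wait = 20
  Job 5: wait = 35
  Job 6: wait = 48
Sum of waiting times = 131
Average waiting time = 131/6 = 21.8333

21.8333


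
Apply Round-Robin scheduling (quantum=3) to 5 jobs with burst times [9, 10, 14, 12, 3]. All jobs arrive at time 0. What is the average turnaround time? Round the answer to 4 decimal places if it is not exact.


Time quantum = 3
Execution trace:
  J1 runs 3 units, time = 3
  J2 runs 3 units, time = 6
  J3 runs 3 units, time = 9
  J4 runs 3 units, time = 12
  J5 runs 3 units, time = 15
  J1 runs 3 units, time = 18
  J2 runs 3 units, time = 21
  J3 runs 3 units, time = 24
  J4 runs 3 units, time = 27
  J1 runs 3 units, time = 30
  J2 runs 3 units, time = 33
  J3 runs 3 units, time = 36
  J4 runs 3 units, time = 39
  J2 runs 1 units, time = 40
  J3 runs 3 units, time = 43
  J4 runs 3 units, time = 46
  J3 runs 2 units, time = 48
Finish times: [30, 40, 48, 46, 15]
Average turnaround = 179/5 = 35.8

35.8


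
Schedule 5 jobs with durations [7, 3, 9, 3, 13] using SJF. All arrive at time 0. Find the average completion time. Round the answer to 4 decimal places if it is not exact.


SJF order (ascending): [3, 3, 7, 9, 13]
Completion times:
  Job 1: burst=3, C=3
  Job 2: burst=3, C=6
  Job 3: burst=7, C=13
  Job 4: burst=9, C=22
  Job 5: burst=13, C=35
Average completion = 79/5 = 15.8

15.8


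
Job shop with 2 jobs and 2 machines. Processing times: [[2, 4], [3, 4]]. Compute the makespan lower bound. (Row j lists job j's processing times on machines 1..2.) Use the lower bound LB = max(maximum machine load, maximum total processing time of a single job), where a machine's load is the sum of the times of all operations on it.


Machine loads:
  Machine 1: 2 + 3 = 5
  Machine 2: 4 + 4 = 8
Max machine load = 8
Job totals:
  Job 1: 6
  Job 2: 7
Max job total = 7
Lower bound = max(8, 7) = 8

8


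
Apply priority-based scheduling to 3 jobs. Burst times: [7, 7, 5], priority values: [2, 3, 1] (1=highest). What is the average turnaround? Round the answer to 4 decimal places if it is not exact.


Sort by priority (ascending = highest first):
Order: [(1, 5), (2, 7), (3, 7)]
Completion times:
  Priority 1, burst=5, C=5
  Priority 2, burst=7, C=12
  Priority 3, burst=7, C=19
Average turnaround = 36/3 = 12.0

12.0


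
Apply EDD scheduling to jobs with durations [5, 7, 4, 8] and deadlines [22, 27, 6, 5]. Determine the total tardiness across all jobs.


Sort by due date (EDD order): [(8, 5), (4, 6), (5, 22), (7, 27)]
Compute completion times and tardiness:
  Job 1: p=8, d=5, C=8, tardiness=max(0,8-5)=3
  Job 2: p=4, d=6, C=12, tardiness=max(0,12-6)=6
  Job 3: p=5, d=22, C=17, tardiness=max(0,17-22)=0
  Job 4: p=7, d=27, C=24, tardiness=max(0,24-27)=0
Total tardiness = 9

9


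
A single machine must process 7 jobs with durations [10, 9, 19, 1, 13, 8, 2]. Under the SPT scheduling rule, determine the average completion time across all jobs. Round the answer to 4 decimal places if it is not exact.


Sort jobs by processing time (SPT order): [1, 2, 8, 9, 10, 13, 19]
Compute completion times sequentially:
  Job 1: processing = 1, completes at 1
  Job 2: processing = 2, completes at 3
  Job 3: processing = 8, completes at 11
  Job 4: processing = 9, completes at 20
  Job 5: processing = 10, completes at 30
  Job 6: processing = 13, completes at 43
  Job 7: processing = 19, completes at 62
Sum of completion times = 170
Average completion time = 170/7 = 24.2857

24.2857


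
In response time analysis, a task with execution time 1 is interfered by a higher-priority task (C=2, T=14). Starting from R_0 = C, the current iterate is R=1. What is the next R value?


R_next = C + ceil(R_prev / T_hp) * C_hp
ceil(1 / 14) = ceil(0.0714) = 1
Interference = 1 * 2 = 2
R_next = 1 + 2 = 3

3


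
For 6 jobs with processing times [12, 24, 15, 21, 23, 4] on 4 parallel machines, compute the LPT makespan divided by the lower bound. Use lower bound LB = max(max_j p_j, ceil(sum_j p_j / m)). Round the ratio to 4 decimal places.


LPT order: [24, 23, 21, 15, 12, 4]
Machine loads after assignment: [24, 23, 25, 27]
LPT makespan = 27
Lower bound = max(max_job, ceil(total/4)) = max(24, 25) = 25
Ratio = 27 / 25 = 1.08

1.08


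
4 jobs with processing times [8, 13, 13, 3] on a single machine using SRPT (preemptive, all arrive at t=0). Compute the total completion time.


Since all jobs arrive at t=0, SRPT equals SPT ordering.
SPT order: [3, 8, 13, 13]
Completion times:
  Job 1: p=3, C=3
  Job 2: p=8, C=11
  Job 3: p=13, C=24
  Job 4: p=13, C=37
Total completion time = 3 + 11 + 24 + 37 = 75

75


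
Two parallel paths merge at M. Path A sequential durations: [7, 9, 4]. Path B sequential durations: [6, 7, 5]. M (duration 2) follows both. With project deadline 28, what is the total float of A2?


Forward pass: ES(A2) = sum of predecessors on chain A = 7
EF = ES + duration = 7 + 9 = 16
Backward pass: LF(M) = deadline = 28; LS(M) = 28 - 2 = 26
LF(A2) = LS(M) - sum(successors on chain A) = 26 - 4 = 22
LS = LF - duration = 22 - 9 = 13
Total float = LS - ES = 13 - 7 = 6

6


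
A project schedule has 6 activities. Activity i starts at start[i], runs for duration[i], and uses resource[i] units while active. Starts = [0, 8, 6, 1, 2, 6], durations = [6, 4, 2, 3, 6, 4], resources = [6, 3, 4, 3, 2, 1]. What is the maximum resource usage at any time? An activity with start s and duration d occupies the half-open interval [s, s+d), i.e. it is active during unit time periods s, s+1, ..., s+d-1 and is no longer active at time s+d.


Each activity i is active on [start_i, start_i + duration_i).
Compute total resource usage per time slot:
  t=0: active resources = [6], total = 6
  t=1: active resources = [6, 3], total = 9
  t=2: active resources = [6, 3, 2], total = 11
  t=3: active resources = [6, 3, 2], total = 11
  t=4: active resources = [6, 2], total = 8
  t=5: active resources = [6, 2], total = 8
  t=6: active resources = [4, 2, 1], total = 7
  t=7: active resources = [4, 2, 1], total = 7
  t=8: active resources = [3, 1], total = 4
  t=9: active resources = [3, 1], total = 4
  t=10: active resources = [3], total = 3
  t=11: active resources = [3], total = 3
Peak resource demand = 11

11


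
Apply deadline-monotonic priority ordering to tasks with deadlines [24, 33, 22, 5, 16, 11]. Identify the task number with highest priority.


Sort tasks by relative deadline (ascending):
  Task 4: deadline = 5
  Task 6: deadline = 11
  Task 5: deadline = 16
  Task 3: deadline = 22
  Task 1: deadline = 24
  Task 2: deadline = 33
Priority order (highest first): [4, 6, 5, 3, 1, 2]
Highest priority task = 4

4


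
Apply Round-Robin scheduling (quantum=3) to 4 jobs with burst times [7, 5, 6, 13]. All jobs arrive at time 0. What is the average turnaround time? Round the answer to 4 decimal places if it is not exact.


Time quantum = 3
Execution trace:
  J1 runs 3 units, time = 3
  J2 runs 3 units, time = 6
  J3 runs 3 units, time = 9
  J4 runs 3 units, time = 12
  J1 runs 3 units, time = 15
  J2 runs 2 units, time = 17
  J3 runs 3 units, time = 20
  J4 runs 3 units, time = 23
  J1 runs 1 units, time = 24
  J4 runs 3 units, time = 27
  J4 runs 3 units, time = 30
  J4 runs 1 units, time = 31
Finish times: [24, 17, 20, 31]
Average turnaround = 92/4 = 23.0

23.0


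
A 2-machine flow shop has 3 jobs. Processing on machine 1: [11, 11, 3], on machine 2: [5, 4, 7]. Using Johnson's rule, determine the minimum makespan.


Apply Johnson's rule:
  Group 1 (a <= b): [(3, 3, 7)]
  Group 2 (a > b): [(1, 11, 5), (2, 11, 4)]
Optimal job order: [3, 1, 2]
Schedule:
  Job 3: M1 done at 3, M2 done at 10
  Job 1: M1 done at 14, M2 done at 19
  Job 2: M1 done at 25, M2 done at 29
Makespan = 29

29


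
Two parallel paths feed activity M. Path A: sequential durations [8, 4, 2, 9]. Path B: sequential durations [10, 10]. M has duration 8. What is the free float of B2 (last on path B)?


ES(B2) = sum of predecessors on chain B = 10
EF(B2) = ES + duration = 10 + 10 = 20
Successor of B2 is M. ES(M) = max(sum(A), sum(B)) = max(23, 20) = 23
Free float = ES(successor) - EF(current) = 23 - 20 = 3

3


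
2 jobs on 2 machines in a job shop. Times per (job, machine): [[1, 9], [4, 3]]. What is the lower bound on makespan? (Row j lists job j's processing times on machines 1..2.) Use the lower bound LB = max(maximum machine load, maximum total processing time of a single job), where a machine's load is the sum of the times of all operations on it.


Machine loads:
  Machine 1: 1 + 4 = 5
  Machine 2: 9 + 3 = 12
Max machine load = 12
Job totals:
  Job 1: 10
  Job 2: 7
Max job total = 10
Lower bound = max(12, 10) = 12

12


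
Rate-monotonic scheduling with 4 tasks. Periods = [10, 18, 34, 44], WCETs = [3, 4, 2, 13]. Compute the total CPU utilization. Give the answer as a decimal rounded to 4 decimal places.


Compute individual utilizations (exact fractions):
  Task 1: C/T = 3/10 (approx. 0.3)
  Task 2: C/T = 4/18 = 2/9 (approx. 0.2222)
  Task 3: C/T = 2/34 = 1/17 (approx. 0.0588)
  Task 4: C/T = 13/44 (approx. 0.2955)
Total utilization U = 3/10 + 2/9 + 1/17 + 13/44 = 29503/33660
Rounded to 4 decimal places: U = 0.8765
RM (Liu & Layland) bound for 4 tasks = 0.756828; compare with U = 29503/33660 (approx. 0.876500)
bound < U <= 1, so the RM sufficient condition is not met (inconclusive; an exact test such as response-time analysis is needed).

0.8765


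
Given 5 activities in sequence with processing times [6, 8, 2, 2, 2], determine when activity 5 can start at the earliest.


Activity 5 starts after activities 1 through 4 complete.
Predecessor durations: [6, 8, 2, 2]
ES = 6 + 8 + 2 + 2 = 18

18


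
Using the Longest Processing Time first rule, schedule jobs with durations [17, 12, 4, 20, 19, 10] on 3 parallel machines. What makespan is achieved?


Sort jobs in decreasing order (LPT): [20, 19, 17, 12, 10, 4]
Assign each job to the least loaded machine:
  Machine 1: jobs [20, 4], load = 24
  Machine 2: jobs [19, 10], load = 29
  Machine 3: jobs [17, 12], load = 29
Makespan = max load = 29

29


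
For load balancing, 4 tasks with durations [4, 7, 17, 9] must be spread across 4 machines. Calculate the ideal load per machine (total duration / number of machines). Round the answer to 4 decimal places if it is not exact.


Total processing time = 4 + 7 + 17 + 9 = 37
Number of machines = 4
Ideal balanced load = 37 / 4 = 9.25

9.25


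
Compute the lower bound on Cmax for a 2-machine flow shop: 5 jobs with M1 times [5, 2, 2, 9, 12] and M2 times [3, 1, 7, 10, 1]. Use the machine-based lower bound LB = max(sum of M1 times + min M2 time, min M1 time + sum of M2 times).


LB1 = sum(M1 times) + min(M2 times) = 30 + 1 = 31
LB2 = min(M1 times) + sum(M2 times) = 2 + 22 = 24
Lower bound = max(LB1, LB2) = max(31, 24) = 31

31


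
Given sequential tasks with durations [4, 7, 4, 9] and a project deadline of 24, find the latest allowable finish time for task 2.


LF(activity 2) = deadline - sum of successor durations
Successors: activities 3 through 4 with durations [4, 9]
Sum of successor durations = 13
LF = 24 - 13 = 11

11


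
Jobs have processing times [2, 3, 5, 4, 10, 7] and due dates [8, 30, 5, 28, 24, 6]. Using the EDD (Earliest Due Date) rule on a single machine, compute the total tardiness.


Sort by due date (EDD order): [(5, 5), (7, 6), (2, 8), (10, 24), (4, 28), (3, 30)]
Compute completion times and tardiness:
  Job 1: p=5, d=5, C=5, tardiness=max(0,5-5)=0
  Job 2: p=7, d=6, C=12, tardiness=max(0,12-6)=6
  Job 3: p=2, d=8, C=14, tardiness=max(0,14-8)=6
  Job 4: p=10, d=24, C=24, tardiness=max(0,24-24)=0
  Job 5: p=4, d=28, C=28, tardiness=max(0,28-28)=0
  Job 6: p=3, d=30, C=31, tardiness=max(0,31-30)=1
Total tardiness = 13

13


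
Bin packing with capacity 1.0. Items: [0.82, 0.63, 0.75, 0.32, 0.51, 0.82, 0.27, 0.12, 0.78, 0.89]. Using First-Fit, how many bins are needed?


Place items sequentially using First-Fit:
  Item 0.82 -> new Bin 1
  Item 0.63 -> new Bin 2
  Item 0.75 -> new Bin 3
  Item 0.32 -> Bin 2 (now 0.95)
  Item 0.51 -> new Bin 4
  Item 0.82 -> new Bin 5
  Item 0.27 -> Bin 4 (now 0.78)
  Item 0.12 -> Bin 1 (now 0.94)
  Item 0.78 -> new Bin 6
  Item 0.89 -> new Bin 7
Total bins used = 7

7


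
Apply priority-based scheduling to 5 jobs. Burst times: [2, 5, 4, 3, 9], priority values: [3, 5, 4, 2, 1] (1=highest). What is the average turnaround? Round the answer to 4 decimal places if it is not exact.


Sort by priority (ascending = highest first):
Order: [(1, 9), (2, 3), (3, 2), (4, 4), (5, 5)]
Completion times:
  Priority 1, burst=9, C=9
  Priority 2, burst=3, C=12
  Priority 3, burst=2, C=14
  Priority 4, burst=4, C=18
  Priority 5, burst=5, C=23
Average turnaround = 76/5 = 15.2

15.2


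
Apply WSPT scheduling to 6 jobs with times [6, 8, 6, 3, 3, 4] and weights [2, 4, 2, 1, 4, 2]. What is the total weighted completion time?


Compute p/w ratios and sort ascending (WSPT): [(3, 4), (8, 4), (4, 2), (6, 2), (6, 2), (3, 1)]
Compute weighted completion times:
  Job (p=3,w=4): C=3, w*C=4*3=12
  Job (p=8,w=4): C=11, w*C=4*11=44
  Job (p=4,w=2): C=15, w*C=2*15=30
  Job (p=6,w=2): C=21, w*C=2*21=42
  Job (p=6,w=2): C=27, w*C=2*27=54
  Job (p=3,w=1): C=30, w*C=1*30=30
Total weighted completion time = 212

212


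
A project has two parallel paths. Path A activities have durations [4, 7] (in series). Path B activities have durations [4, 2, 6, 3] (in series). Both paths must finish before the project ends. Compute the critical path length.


Path A total = 4 + 7 = 11
Path B total = 4 + 2 + 6 + 3 = 15
Critical path = longest path = max(11, 15) = 15

15


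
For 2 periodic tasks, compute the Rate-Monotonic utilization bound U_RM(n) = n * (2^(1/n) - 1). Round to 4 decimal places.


Compute 2^(1/2) = 1.4142135624
Subtract 1: 1.4142135624 - 1 = 0.4142135624
Multiply by n: 2 * 0.4142135624 = 0.8284271248
Round to 4 dp: 0.8284

0.8284


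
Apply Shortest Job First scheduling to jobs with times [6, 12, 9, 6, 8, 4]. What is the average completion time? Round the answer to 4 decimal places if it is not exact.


SJF order (ascending): [4, 6, 6, 8, 9, 12]
Completion times:
  Job 1: burst=4, C=4
  Job 2: burst=6, C=10
  Job 3: burst=6, C=16
  Job 4: burst=8, C=24
  Job 5: burst=9, C=33
  Job 6: burst=12, C=45
Average completion = 132/6 = 22.0

22.0


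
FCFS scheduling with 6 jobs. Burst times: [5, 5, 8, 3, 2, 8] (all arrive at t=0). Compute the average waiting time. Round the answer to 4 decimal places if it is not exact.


FCFS order (as given): [5, 5, 8, 3, 2, 8]
Waiting times:
  Job 1: wait = 0
  Job 2: wait = 5
  Job 3: wait = 10
  Job 4: wait = 18
  Job 5: wait = 21
  Job 6: wait = 23
Sum of waiting times = 77
Average waiting time = 77/6 = 12.8333

12.8333


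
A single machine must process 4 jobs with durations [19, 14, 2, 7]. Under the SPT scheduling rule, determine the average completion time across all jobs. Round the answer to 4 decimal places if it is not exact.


Sort jobs by processing time (SPT order): [2, 7, 14, 19]
Compute completion times sequentially:
  Job 1: processing = 2, completes at 2
  Job 2: processing = 7, completes at 9
  Job 3: processing = 14, completes at 23
  Job 4: processing = 19, completes at 42
Sum of completion times = 76
Average completion time = 76/4 = 19.0

19.0


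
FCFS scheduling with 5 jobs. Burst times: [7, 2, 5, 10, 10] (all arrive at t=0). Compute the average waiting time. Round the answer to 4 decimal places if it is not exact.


FCFS order (as given): [7, 2, 5, 10, 10]
Waiting times:
  Job 1: wait = 0
  Job 2: wait = 7
  Job 3: wait = 9
  Job 4: wait = 14
  Job 5: wait = 24
Sum of waiting times = 54
Average waiting time = 54/5 = 10.8

10.8


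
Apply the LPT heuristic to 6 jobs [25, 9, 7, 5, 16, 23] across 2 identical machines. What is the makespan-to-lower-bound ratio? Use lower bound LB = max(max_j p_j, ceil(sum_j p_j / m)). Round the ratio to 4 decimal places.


LPT order: [25, 23, 16, 9, 7, 5]
Machine loads after assignment: [41, 44]
LPT makespan = 44
Lower bound = max(max_job, ceil(total/2)) = max(25, 43) = 43
Ratio = 44 / 43 = 1.0233

1.0233


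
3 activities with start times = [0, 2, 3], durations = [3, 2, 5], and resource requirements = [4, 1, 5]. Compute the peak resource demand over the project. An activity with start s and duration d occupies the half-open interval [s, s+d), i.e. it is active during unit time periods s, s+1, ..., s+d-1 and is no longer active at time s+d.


Each activity i is active on [start_i, start_i + duration_i).
Compute total resource usage per time slot:
  t=0: active resources = [4], total = 4
  t=1: active resources = [4], total = 4
  t=2: active resources = [4, 1], total = 5
  t=3: active resources = [1, 5], total = 6
  t=4: active resources = [5], total = 5
  t=5: active resources = [5], total = 5
  t=6: active resources = [5], total = 5
  t=7: active resources = [5], total = 5
Peak resource demand = 6

6


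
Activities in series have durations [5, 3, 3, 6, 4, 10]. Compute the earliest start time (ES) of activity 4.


Activity 4 starts after activities 1 through 3 complete.
Predecessor durations: [5, 3, 3]
ES = 5 + 3 + 3 = 11

11
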